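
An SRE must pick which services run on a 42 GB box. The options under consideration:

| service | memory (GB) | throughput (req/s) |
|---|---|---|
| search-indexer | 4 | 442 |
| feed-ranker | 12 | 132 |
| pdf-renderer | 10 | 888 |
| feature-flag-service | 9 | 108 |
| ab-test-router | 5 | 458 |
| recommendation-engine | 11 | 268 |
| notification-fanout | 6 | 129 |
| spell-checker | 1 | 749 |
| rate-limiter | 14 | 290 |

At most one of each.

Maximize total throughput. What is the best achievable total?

Filling by ratio: search-indexer + pdf-renderer + ab-test-router + recommendation-engine + notification-fanout + spell-checker for 2934, with 5 GB left unused.
Dropping recommendation-engine frees 11 GB; slotting in rate-limiter (14 GB) lifts the total to 2956 at 40 GB.
The closest alternative, search-indexer + pdf-renderer + ab-test-router + recommendation-engine + notification-fanout + spell-checker, reaches only 2934.

2956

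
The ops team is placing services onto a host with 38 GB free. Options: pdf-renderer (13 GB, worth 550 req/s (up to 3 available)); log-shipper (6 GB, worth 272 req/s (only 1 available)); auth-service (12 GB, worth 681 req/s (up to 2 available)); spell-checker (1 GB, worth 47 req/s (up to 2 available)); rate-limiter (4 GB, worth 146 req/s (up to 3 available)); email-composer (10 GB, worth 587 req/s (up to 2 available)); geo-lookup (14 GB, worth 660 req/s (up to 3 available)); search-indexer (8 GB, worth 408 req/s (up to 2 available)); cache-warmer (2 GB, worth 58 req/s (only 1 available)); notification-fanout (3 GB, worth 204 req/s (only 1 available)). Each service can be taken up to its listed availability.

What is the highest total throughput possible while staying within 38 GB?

By throughput per GB: notification-fanout 68.00, email-composer 58.70, auth-service 56.75 lead.
Greedy by ratio would take auth-service + 2×spell-checker + 2×email-composer + notification-fanout: 37 GB used, total 2153.
Dropping spell-checker and email-composer frees 11 GB; slotting in auth-service (12 GB) lifts the total to 2200 at 38 GB.
Every other selection either busts 38 GB or exceeds an availability limit or fails to beat 2200.

2200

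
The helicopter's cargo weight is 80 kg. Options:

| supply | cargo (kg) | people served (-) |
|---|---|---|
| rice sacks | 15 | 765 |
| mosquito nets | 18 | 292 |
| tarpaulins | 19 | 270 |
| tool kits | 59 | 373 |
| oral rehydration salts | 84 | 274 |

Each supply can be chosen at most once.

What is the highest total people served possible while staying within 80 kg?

Ranking by ratio (people served/kg): rice sacks 51.00, mosquito nets 16.22, tarpaulins 14.21.
Taking rice sacks + mosquito nets + tarpaulins: 52 kg used, 1327 in people served.
Nothing else within 80 kg beats 1327.

1327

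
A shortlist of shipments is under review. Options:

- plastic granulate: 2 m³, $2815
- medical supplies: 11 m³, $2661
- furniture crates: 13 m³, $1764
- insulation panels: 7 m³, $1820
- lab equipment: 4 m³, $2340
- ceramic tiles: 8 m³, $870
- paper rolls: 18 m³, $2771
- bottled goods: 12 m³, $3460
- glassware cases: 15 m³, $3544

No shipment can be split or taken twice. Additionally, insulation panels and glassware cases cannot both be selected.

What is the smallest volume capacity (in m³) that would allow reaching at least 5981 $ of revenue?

Minimise m³ subject to total revenue ≥ 5981.
plastic granulate + insulation panels + lab equipment reaches 6975 using 13 m³.
Any bundle with less than 13 m³ falls short of 5981.

13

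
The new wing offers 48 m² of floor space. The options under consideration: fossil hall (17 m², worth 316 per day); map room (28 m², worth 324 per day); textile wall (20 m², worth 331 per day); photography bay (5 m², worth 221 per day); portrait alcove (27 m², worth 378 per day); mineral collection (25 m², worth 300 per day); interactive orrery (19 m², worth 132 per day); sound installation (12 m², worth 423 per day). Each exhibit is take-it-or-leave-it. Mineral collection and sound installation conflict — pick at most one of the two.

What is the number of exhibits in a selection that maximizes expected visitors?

Optimal total is 1022.
For example photography bay + portrait alcove + sound installation achieves it, using 44 m².
Any selection reaching 1022 contains exactly 3 exhibits.

3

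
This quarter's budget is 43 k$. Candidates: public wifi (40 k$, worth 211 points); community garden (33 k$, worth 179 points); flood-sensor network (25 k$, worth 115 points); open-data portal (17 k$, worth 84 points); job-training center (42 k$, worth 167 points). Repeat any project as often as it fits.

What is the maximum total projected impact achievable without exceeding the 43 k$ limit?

211

A density-first pass picks community garden — 179 at 33 k$.
Dropping community garden frees 33 k$; slotting in public wifi (40 k$) lifts the total to 211 at 40 k$.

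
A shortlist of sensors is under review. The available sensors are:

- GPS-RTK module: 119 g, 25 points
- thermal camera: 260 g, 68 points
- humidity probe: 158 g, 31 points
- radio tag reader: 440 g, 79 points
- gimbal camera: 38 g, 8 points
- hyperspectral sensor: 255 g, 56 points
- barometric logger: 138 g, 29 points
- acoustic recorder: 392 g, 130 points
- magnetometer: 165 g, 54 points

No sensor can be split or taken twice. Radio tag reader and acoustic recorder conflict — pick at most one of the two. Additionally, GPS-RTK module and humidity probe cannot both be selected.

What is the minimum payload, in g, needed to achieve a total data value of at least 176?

557

Minimise g subject to total data value ≥ 176.
acoustic recorder + magnetometer reaches 184 using 557 g.
Below 557 g the best achievable stays under 176.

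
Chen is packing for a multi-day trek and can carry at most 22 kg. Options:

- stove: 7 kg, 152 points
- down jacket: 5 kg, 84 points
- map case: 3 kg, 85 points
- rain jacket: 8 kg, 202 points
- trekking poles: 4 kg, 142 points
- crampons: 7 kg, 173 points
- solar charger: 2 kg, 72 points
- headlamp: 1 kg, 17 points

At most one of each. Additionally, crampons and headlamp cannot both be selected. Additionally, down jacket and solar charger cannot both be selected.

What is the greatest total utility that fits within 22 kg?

Density check — solar charger 36.00, trekking poles 35.50, map case 28.33, rain jacket 25.25 are the best per kg.
The ratio heuristic lands on map case + rain jacket + trekking poles + solar charger + headlamp (518) but leaves 4 kg idle.
Dropping solar charger and headlamp frees 3 kg; slotting in crampons (7 kg) lifts the total to 602 at 22 kg.
The closest alternative, rain jacket + trekking poles + crampons + solar charger, reaches only 589.

602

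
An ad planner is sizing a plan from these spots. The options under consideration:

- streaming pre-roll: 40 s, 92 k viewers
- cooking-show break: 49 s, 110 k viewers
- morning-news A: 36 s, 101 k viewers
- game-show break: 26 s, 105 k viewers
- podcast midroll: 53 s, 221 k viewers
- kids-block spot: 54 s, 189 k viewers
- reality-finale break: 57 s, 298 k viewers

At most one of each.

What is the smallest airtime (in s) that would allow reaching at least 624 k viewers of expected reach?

136

Need the lightest bundle worth ≥ 624.
game-show break + podcast midroll + reality-finale break: 624 expected reach at 136 s.
No combination under 136 s hits 624.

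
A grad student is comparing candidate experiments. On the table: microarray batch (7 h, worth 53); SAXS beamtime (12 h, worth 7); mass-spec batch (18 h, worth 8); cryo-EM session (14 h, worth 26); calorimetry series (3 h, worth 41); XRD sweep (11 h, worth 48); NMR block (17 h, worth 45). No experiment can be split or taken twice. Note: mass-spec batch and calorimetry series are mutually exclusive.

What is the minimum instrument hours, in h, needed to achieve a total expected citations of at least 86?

Look for the lowest-instrument combination reaching 86.
microarray batch + calorimetry series: 94 expected citations at 10 h.
Any bundle with less than 10 h falls short of 86.

10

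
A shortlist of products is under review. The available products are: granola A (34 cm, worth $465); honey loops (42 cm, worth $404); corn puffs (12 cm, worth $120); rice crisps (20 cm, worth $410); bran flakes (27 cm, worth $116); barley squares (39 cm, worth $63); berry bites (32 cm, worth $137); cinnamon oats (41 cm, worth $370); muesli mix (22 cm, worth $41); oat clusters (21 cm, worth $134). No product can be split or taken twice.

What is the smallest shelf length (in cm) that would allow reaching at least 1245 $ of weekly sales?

Look for the lowest-shelf combination reaching 1245.
granola A + rice crisps + cinnamon oats reaches 1245 using 95 cm.
Any bundle with less than 95 cm falls short of 1245.

95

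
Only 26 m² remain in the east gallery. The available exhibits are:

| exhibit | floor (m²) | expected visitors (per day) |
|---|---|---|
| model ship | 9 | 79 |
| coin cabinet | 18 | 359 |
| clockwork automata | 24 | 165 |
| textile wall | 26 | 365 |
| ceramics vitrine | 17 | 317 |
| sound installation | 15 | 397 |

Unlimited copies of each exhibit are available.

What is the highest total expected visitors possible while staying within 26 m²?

476

Model ship + sound installation uses 24 of the 26 m² and totals 476.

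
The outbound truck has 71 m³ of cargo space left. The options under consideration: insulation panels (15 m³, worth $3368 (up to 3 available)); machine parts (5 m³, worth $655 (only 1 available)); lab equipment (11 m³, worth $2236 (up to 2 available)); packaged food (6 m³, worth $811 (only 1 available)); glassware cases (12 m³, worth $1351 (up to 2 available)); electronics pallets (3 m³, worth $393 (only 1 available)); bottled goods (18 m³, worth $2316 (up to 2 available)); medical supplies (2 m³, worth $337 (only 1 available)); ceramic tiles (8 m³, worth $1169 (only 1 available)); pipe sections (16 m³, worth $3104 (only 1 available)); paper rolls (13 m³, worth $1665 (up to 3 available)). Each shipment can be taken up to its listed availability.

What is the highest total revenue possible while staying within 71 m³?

By revenue per m³: insulation panels 224.53, lab equipment 203.27, pipe sections 194.00, medical supplies 168.50 lead.
Filling by ratio: 3×insulation panels + 2×lab equipment + medical supplies for 14913, with 2 m³ left unused.
The 2 m³ tied up in medical supplies is better spent on electronics pallets — total rises to 14969 (70 m³).
That's the maximum — no swap from here does better than 14969.

14969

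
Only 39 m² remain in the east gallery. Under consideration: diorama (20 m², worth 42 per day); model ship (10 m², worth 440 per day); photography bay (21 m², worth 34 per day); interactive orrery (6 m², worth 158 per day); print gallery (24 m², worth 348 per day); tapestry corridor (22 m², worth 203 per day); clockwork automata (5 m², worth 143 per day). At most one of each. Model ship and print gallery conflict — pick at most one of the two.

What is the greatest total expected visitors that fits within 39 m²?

Taking the top-ratio exhibits first gives model ship + interactive orrery + clockwork automata for 741 (21 m²).
Dropping clockwork automata frees 5 m²; slotting in tapestry corridor (22 m²) lifts the total to 801 at 38 m².
Next best is model ship + tapestry corridor + clockwork automata at 786 (37 m²) — short by 15.

801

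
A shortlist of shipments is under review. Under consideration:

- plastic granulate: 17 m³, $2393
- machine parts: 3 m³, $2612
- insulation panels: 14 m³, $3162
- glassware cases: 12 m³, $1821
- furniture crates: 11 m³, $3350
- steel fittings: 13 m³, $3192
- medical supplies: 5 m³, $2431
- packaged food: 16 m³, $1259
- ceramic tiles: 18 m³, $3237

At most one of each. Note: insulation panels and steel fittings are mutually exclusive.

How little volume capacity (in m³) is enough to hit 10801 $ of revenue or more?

Look for the lowest-volume combination reaching 10801.
Taking machine parts + furniture crates + steel fittings + medical supplies gives 11585 (≥ 10801) for 32 m³.
Below 32 m³ the best achievable stays under 10801.

32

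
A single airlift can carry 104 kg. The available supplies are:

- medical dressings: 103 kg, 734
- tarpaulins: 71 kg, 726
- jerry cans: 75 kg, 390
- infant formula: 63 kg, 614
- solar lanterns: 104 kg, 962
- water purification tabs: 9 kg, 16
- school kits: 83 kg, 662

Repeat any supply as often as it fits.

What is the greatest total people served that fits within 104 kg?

Ranking by ratio (people served/kg): tarpaulins 10.23, infant formula 9.75, solar lanterns 9.25.
Taking the top-ratio supplies first gives tarpaulins + 3×water purification tabs for 774 (98 kg).
Replace tarpaulins and 3×water purification tabs with solar lanterns: the trade gains 188 net, giving 962 at 104 kg.

962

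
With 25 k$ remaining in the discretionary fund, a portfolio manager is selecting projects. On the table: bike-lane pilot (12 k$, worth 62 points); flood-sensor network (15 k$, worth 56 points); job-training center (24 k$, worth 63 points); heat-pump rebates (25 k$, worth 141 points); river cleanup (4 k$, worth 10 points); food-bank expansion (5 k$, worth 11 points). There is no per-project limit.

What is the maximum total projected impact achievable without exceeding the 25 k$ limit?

141

The ratio ordering already packs tightly: heat-pump rebates, 25 k$, 141.
No other feasible combination exceeds 141.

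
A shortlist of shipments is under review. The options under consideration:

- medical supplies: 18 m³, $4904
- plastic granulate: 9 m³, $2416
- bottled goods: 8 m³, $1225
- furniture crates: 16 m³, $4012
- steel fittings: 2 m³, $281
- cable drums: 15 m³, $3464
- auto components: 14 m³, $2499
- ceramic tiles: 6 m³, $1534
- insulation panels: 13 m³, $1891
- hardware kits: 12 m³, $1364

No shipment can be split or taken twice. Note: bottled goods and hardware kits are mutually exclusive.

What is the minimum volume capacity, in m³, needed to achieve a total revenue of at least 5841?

24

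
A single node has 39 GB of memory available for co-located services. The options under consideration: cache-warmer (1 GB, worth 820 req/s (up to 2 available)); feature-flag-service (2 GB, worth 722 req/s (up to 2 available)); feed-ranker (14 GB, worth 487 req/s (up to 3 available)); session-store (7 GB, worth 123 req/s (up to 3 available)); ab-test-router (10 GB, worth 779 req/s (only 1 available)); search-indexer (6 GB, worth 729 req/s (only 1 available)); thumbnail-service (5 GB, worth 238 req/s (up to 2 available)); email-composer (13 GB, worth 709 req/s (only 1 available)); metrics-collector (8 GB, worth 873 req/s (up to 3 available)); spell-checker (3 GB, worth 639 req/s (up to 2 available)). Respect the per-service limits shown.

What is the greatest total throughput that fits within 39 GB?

2×cache-warmer + 2×feature-flag-service + search-indexer + thumbnail-service + 2×metrics-collector + 2×spell-checker uses 39 of the 39 GB and totals 7075.

7075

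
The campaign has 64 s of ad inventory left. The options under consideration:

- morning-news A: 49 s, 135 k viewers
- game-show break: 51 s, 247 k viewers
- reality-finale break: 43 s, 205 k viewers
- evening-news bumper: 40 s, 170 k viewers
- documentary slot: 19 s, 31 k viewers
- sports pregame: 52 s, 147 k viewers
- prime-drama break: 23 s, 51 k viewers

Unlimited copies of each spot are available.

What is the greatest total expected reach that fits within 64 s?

Density check — game-show break 4.84, reality-finale break 4.77, evening-news bumper 4.25, sports pregame 2.83 are the best per s.
Taking game-show break: 51 s used, 247 in expected reach.
No other feasible combination exceeds 247.

247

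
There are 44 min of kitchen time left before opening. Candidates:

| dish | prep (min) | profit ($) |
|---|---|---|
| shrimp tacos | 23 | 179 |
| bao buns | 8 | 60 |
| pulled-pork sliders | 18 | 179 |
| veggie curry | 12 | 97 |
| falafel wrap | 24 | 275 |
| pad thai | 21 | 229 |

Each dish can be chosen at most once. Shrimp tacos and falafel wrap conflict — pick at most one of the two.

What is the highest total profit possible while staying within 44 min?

Pulled-pork sliders + falafel wrap uses 42 of the 44 min and totals 454.

454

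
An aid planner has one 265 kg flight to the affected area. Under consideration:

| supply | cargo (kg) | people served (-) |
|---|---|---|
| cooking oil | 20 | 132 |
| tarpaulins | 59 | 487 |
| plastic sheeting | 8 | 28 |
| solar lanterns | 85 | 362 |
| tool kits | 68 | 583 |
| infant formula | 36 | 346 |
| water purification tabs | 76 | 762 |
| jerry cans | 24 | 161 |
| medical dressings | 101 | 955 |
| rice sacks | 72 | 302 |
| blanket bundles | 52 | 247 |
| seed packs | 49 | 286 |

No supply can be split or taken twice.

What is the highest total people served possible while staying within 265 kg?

2432

Density check — water purification tabs 10.03, infant formula 9.61, medical dressings 9.46 are the best per kg.
Greedy by ratio would take cooking oil + plastic sheeting + infant formula + water purification tabs + jerry cans + medical dressings: 265 kg used, total 2384.
Dropping plastic sheeting and infant formula and jerry cans frees 68 kg; slotting in tool kits (68 kg) lifts the total to 2432 at 265 kg.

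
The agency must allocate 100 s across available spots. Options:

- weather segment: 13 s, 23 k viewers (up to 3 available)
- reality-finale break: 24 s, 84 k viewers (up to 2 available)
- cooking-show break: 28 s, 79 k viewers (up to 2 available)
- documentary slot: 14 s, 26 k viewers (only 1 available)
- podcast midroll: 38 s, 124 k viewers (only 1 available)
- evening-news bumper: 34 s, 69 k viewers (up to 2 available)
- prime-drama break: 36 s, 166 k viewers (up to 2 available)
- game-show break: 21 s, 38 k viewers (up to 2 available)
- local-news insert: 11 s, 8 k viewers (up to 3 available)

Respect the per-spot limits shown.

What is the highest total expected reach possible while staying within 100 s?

416

Best packing: reality-finale break + 2×prime-drama break — 96 s, 416 total.
That's the maximum — no swap from here does better than 416.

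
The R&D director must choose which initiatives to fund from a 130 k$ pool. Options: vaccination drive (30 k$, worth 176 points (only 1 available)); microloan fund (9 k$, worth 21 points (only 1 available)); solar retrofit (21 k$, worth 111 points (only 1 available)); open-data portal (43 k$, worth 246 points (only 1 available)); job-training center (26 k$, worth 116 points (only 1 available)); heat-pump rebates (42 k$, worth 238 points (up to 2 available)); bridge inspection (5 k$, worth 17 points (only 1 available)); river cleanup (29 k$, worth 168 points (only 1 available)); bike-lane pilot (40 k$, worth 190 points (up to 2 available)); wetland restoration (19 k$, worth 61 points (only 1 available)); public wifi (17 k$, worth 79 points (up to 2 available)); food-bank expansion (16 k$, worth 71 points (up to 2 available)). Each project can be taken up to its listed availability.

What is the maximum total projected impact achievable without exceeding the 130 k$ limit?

723

Greedy by ratio would take vaccination drive + solar retrofit + open-data portal + bridge inspection + river cleanup: 128 k$ used, total 718.
Reworking the packing: open-data portal + heat-pump rebates + river cleanup + food-bank expansion uses 130 k$ and improves the total to 723.
Every other selection either busts 130 k$ or exceeds an availability limit or fails to beat 723.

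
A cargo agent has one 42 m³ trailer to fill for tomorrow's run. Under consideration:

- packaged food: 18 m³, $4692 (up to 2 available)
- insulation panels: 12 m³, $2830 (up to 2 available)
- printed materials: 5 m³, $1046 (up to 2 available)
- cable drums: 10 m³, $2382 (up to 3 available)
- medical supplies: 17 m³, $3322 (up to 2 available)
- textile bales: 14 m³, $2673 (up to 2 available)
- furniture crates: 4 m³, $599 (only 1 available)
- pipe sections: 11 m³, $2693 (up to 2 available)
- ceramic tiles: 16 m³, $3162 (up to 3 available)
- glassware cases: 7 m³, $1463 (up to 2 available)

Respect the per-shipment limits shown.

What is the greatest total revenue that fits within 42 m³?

The ratio ordering already packs tightly: 2×packaged food + printed materials, 41 m³, 10430.
Every other selection either busts 42 m³ or exceeds an availability limit or fails to beat 10430.

10430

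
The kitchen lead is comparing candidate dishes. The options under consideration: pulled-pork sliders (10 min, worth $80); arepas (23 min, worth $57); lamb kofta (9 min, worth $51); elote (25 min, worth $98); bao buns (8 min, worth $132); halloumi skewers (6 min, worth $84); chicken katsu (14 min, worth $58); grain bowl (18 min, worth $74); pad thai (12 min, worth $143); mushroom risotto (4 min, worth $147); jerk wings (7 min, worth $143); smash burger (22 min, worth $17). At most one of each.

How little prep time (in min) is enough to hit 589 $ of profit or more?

Need the lightest bundle worth ≥ 589.
Taking bao buns + halloumi skewers + pad thai + mushroom risotto + jerk wings gives 649 (≥ 589) for 37 min.
Any bundle with less than 37 min falls short of 589.

37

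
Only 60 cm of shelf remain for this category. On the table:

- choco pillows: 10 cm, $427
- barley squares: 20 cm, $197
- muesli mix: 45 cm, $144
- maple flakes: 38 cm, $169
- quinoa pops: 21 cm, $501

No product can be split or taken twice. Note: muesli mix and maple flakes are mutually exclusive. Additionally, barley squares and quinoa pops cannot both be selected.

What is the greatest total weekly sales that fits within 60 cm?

928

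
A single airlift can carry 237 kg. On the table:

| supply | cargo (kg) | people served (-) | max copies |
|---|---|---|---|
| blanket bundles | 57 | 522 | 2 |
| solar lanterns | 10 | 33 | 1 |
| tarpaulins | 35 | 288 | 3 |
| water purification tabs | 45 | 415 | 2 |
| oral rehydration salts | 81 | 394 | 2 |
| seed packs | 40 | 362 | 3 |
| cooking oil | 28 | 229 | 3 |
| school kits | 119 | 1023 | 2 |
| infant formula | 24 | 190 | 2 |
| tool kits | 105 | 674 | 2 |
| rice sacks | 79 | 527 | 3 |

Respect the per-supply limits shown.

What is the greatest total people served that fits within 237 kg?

By people served per kg: water purification tabs 9.22, blanket bundles 9.16, seed packs 9.05 lead.
The ratio heuristic lands on 2×blanket bundles + 2×water purification tabs + cooking oil (2103) but leaves 5 kg idle.
Dropping 2×water purification tabs and cooking oil frees 118 kg; slotting in 3×seed packs (120 kg) lifts the total to 2130 at 234 kg.
The spare 3 kg is too small for any remaining supply, and no exchange beats 2130.

2130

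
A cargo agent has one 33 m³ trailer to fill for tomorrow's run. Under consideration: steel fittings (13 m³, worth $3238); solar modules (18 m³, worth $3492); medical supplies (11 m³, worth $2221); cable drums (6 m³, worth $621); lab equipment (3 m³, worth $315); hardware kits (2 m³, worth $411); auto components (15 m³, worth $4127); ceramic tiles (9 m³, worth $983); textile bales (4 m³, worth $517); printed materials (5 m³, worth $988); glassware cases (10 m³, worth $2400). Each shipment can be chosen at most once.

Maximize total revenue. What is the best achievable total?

8353

Taking the top-ratio shipments first gives steel fittings + lab equipment + hardware kits + auto components for 8091 (33 m³).
The 5 m³ tied up in lab equipment and hardware kits is better spent on printed materials — total rises to 8353 (33 m³).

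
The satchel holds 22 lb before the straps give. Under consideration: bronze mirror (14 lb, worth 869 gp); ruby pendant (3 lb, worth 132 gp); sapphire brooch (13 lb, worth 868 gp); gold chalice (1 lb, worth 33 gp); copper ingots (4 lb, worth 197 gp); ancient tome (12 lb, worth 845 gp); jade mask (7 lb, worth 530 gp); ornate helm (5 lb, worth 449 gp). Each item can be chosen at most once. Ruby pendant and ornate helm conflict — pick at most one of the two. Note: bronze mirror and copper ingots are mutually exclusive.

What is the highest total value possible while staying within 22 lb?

1524

Density check — ornate helm 89.80, jade mask 75.71, ancient tome 70.42, sapphire brooch 66.77 are the best per lb.
Best packing: gold chalice + copper ingots + ancient tome + ornate helm — 22 lb, 1524 total.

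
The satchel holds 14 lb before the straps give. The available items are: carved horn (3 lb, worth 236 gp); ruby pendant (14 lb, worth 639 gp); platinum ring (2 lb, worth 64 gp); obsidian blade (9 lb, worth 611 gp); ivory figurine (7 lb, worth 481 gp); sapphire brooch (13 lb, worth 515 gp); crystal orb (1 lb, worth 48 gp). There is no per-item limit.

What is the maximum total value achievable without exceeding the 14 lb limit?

By value per lb: carved horn 78.67, ivory figurine 68.71, obsidian blade 67.89, crystal orb 48.00 lead.
4×carved horn + 2×crystal orb uses 14 of the 14 lb and totals 1040.
No other feasible combination exceeds 1040.

1040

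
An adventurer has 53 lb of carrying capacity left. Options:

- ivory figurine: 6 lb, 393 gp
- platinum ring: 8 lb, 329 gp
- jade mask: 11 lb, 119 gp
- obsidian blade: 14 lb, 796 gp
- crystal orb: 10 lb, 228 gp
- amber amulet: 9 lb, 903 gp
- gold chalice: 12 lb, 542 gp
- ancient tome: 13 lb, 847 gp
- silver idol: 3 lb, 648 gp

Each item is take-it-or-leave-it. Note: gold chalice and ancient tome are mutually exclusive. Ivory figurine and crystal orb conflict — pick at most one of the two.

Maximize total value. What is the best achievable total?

3916

By value per lb: silver idol 216.00, amber amulet 100.33, ivory figurine 65.50, ancient tome 65.15 lead.
Taking ivory figurine + platinum ring + obsidian blade + amber amulet + ancient tome + silver idol: 53 lb used, 3916 in value.
Runner-up ivory figurine + platinum ring + obsidian blade + amber amulet + gold chalice + silver idol tops out at 3611.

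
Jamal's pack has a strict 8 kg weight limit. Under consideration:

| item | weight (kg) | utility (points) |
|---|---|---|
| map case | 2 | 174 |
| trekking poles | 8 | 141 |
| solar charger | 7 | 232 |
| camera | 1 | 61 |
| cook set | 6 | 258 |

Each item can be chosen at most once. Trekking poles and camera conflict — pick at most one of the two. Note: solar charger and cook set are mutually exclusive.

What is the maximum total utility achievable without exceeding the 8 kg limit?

432

By utility per kg: map case 87.00, camera 61.00, cook set 43.00 lead.
Filling by ratio: map case + camera for 235, with 5 kg left unused.
The 1 kg tied up in camera is better spent on cook set — total rises to 432 (8 kg).
No other feasible combination exceeds 432.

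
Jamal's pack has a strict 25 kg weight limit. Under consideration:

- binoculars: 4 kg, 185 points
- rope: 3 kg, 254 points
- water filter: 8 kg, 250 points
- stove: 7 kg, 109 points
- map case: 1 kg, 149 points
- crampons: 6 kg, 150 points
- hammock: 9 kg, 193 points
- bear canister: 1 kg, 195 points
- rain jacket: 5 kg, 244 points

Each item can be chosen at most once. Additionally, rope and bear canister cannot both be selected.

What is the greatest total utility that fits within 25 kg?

Taking binoculars + water filter + map case + crampons + bear canister + rain jacket: 25 kg used, 1173 in utility.

1173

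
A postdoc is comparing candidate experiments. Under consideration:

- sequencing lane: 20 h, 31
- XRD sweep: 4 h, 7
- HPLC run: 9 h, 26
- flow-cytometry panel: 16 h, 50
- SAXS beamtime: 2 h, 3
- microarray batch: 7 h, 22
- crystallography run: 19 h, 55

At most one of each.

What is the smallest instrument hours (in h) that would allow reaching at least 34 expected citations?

Look for the lowest-instrument combination reaching 34.
XRD sweep + HPLC run + SAXS beamtime: 36 expected citations at 15 h.
Below 15 h the best achievable stays under 34.

15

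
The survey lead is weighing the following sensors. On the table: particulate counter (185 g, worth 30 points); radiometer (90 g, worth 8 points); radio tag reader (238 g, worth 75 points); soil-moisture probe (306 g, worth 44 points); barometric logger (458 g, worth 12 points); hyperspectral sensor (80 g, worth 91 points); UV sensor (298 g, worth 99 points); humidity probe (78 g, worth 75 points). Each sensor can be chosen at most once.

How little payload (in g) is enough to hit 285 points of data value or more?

641

Look for the lowest-payload combination reaching 285.
particulate counter + hyperspectral sensor + UV sensor + humidity probe: 295 data value at 641 g.
No combination under 641 g hits 285.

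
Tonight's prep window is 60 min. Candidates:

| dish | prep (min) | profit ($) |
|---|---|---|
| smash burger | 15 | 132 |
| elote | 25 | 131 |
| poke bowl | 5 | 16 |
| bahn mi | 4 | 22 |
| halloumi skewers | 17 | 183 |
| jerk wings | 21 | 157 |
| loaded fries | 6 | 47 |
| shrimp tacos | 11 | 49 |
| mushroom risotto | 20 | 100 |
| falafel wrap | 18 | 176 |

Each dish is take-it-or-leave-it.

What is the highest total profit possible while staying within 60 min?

Smash burger + bahn mi + halloumi skewers + loaded fries + falafel wrap uses 60 of the 60 min and totals 560.
Every other selection either busts 60 min or fails to beat 560.

560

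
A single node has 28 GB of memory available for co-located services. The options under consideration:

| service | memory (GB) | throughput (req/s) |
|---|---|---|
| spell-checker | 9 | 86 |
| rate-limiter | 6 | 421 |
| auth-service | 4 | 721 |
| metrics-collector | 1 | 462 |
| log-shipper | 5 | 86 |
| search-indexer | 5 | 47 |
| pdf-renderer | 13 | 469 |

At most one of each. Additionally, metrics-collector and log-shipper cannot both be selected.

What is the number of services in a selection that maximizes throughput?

4

Best achievable throughput is 2073.
For example rate-limiter + auth-service + metrics-collector + pdf-renderer achieves it, using 24 GB.
All optima have 4 services.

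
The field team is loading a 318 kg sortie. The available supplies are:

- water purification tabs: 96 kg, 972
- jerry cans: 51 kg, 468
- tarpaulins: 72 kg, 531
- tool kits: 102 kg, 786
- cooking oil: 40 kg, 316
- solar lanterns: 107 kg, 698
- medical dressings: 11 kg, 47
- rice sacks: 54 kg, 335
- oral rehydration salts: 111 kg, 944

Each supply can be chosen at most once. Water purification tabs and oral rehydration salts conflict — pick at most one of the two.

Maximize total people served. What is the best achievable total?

Ranking by ratio (people served/kg): water purification tabs 10.12, jerry cans 9.18, oral rehydration salts 8.50.
Water purification tabs + jerry cans + tarpaulins + cooking oil + rice sacks uses 313 of the 318 kg and totals 2622.
The spare 5 kg is too small for any remaining supply, and no feasible exchange beats 2622.

2622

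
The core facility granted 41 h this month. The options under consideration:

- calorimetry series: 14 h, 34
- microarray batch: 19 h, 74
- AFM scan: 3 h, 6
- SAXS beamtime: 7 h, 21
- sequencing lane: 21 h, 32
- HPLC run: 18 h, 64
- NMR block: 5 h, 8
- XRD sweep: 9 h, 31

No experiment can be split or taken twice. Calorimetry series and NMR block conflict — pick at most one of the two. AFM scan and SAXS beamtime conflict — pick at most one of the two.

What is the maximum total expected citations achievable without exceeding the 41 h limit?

144

Best packing: microarray batch + AFM scan + HPLC run — 40 h, 144 total.
Every other selection either busts 41 h or breaks a pairing rule or fails to beat 144.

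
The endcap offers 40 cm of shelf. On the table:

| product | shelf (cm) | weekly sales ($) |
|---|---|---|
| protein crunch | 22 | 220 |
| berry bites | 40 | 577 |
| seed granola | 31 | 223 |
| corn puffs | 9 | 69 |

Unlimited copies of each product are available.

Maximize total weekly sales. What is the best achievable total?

577

Berry bites uses 40 of the 40 cm and totals 577.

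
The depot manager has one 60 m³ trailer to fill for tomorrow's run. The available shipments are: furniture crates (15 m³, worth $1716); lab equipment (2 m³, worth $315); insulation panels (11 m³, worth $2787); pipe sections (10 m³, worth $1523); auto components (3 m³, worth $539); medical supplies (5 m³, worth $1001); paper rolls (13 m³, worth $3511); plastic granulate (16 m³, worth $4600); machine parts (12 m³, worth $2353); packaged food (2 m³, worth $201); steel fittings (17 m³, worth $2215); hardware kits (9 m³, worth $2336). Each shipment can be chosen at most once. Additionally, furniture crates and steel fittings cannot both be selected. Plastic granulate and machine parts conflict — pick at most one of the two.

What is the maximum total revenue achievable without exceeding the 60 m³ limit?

Lab equipment + insulation panels + auto components + medical supplies + paper rolls + plastic granulate + hardware kits uses 59 of the 60 m³ and totals 15089.
No other feasible combination exceeds 15089.

15089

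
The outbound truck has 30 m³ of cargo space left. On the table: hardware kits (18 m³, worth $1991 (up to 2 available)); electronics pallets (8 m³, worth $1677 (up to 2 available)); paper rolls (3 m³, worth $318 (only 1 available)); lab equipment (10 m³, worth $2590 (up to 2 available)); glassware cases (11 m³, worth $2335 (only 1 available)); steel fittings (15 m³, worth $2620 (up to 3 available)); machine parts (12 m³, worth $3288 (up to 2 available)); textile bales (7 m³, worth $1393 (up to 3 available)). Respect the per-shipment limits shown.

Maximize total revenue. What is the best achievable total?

7555

Ranking by ratio (revenue/m³): machine parts 274.00, lab equipment 259.00, glassware cases 212.27, electronics pallets 209.62.
A density-first pass picks paper rolls + 2×machine parts — 6894 at 27 m³.
Replace paper rolls and machine parts with electronics pallets + lab equipment: the trade gains 661 net, giving 7555 at 30 m³.
Nothing else within 30 m³ beats 7555.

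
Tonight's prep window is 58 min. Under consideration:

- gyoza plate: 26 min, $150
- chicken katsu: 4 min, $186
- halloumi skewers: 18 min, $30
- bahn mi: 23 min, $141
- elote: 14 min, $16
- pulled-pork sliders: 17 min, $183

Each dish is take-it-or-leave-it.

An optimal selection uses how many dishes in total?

4

The maximum profit within 58 min is 526.
One optimal bundle: chicken katsu + bahn mi + elote + pulled-pork sliders (58 min).
Every optimal selection uses 4 dishes.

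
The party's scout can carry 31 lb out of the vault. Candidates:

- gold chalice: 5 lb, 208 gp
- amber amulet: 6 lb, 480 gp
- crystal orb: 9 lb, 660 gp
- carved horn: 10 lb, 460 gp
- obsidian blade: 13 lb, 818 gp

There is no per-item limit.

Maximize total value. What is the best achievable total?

2400

Ranking by ratio (value/lb): amber amulet 80.00, crystal orb 73.33, obsidian blade 62.92.
Taking 5×amber amulet: 30 lb used, 2400 in value.
That's the maximum — no swap from here does better than 2400.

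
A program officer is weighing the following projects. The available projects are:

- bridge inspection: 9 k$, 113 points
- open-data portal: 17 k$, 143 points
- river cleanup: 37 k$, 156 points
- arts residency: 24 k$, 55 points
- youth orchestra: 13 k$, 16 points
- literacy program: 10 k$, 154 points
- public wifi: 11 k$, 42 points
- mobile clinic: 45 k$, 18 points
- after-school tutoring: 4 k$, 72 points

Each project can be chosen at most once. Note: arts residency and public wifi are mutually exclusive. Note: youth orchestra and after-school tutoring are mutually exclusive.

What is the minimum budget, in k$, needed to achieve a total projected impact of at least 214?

14

Look for the lowest-budget combination reaching 214.
Taking literacy program + after-school tutoring gives 226 (≥ 214) for 14 k$.
No combination under 14 k$ hits 214.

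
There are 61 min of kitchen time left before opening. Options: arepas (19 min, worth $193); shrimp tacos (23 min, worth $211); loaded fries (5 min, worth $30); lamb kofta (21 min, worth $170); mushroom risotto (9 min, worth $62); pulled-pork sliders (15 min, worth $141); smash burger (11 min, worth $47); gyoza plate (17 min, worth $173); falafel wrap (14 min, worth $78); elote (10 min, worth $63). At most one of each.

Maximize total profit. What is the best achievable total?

577

A density-first pass picks arepas + mushroom risotto + pulled-pork sliders + gyoza plate — 569 at 60 min.
Replace mushroom risotto and pulled-pork sliders with shrimp tacos: the trade gains 8 net, giving 577 at 59 min.
Next best is arepas + pulled-pork sliders + gyoza plate + elote at 570 (61 min) — short by 7.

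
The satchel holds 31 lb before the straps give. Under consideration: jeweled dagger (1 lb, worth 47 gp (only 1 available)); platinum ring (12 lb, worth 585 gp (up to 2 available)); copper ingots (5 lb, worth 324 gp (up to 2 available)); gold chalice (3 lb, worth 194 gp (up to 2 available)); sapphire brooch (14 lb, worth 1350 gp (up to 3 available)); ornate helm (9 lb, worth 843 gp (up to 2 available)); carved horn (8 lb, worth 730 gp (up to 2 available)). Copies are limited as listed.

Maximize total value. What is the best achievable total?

A density-first pass picks gold chalice + 2×sapphire brooch — 2894 at 31 lb.
Dropping gold chalice and sapphire brooch frees 17 lb; slotting in ornate helm + carved horn (17 lb) lifts the total to 2923 at 31 lb.

2923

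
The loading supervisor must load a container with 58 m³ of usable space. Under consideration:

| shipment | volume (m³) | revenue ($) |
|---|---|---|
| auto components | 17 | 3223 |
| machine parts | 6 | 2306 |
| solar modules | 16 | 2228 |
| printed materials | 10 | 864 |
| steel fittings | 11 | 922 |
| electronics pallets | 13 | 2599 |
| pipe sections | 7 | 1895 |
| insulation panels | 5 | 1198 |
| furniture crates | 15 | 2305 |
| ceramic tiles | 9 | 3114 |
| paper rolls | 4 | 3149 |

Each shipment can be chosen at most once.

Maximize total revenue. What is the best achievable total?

16286

The ratio heuristic lands on machine parts + printed materials + electronics pallets + pipe sections + insulation panels + ceramic tiles + paper rolls (15125) but leaves 4 m³ idle.
The 15 m³ tied up in printed materials and insulation panels is better spent on auto components — total rises to 16286 (56 m³).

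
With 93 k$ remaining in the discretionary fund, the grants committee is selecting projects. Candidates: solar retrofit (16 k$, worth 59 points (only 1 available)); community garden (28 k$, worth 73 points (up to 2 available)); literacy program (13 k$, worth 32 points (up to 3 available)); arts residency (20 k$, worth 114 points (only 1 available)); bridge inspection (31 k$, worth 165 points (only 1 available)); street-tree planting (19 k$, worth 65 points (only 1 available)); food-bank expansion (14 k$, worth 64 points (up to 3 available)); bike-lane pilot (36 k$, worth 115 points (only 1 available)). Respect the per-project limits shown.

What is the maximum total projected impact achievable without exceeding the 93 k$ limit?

471

Taking arts residency + bridge inspection + 3×food-bank expansion: 93 k$ used, 471 in projected impact.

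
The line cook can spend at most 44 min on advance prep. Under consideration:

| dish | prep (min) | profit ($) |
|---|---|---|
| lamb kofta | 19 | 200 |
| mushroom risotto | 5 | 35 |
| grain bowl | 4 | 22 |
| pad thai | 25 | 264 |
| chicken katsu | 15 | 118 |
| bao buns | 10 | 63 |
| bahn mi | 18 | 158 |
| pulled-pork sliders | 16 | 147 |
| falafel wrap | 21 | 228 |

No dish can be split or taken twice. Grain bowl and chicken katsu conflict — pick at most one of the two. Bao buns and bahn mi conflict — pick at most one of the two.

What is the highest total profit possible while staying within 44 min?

464

A density-first pass picks lamb kofta + grain bowl + falafel wrap — 450 at 44 min.
Replace grain bowl and falafel wrap with pad thai: the trade gains 14 net, giving 464 at 44 min.
Runner-up lamb kofta + grain bowl + falafel wrap tops out at 450.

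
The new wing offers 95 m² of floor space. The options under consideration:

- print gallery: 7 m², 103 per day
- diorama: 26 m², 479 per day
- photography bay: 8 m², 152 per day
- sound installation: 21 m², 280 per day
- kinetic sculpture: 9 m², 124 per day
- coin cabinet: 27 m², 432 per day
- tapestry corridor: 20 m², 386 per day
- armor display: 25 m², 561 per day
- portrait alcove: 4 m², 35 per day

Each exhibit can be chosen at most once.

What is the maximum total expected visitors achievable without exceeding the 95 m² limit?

Print gallery + diorama + photography bay + kinetic sculpture + tapestry corridor + armor display uses 95 of the 95 m² and totals 1805.
Every other selection either busts 95 m² or fails to beat 1805.

1805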